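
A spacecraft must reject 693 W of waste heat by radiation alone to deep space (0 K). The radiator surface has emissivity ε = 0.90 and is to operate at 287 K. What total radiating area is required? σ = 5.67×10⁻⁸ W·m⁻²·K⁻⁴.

P = εσA T⁴ ⇒ A = P/(εσT⁴).
T⁴ = 6.785×10⁹ K⁴.
A = 693/(0.90 × 5.67×10⁻⁸ × 6.785×10⁹).

A ≈ 2.00 m²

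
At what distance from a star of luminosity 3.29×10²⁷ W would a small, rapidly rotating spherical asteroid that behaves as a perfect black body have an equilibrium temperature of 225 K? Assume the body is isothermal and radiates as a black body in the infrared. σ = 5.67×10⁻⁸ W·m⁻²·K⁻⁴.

For an isothermal black-emitting sphere, (1−a)S·πr² = σ·4πr²·T⁴ ⇒ S = 4σT⁴/(1−a).
S = 4·5.67×10⁻⁸·(225)⁴/1.00 = 581.3 W/m².
Flux falls as S = L/(4πd²), so d = √(L/(4πS)) = √(3.29×10²⁷/(4π·581.3)).

d ≈ 6.71×10¹¹ m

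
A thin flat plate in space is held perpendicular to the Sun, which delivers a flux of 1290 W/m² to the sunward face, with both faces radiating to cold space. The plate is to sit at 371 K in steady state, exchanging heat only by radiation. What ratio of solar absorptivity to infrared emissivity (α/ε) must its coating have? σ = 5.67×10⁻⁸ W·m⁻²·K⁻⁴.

α/ε ≈ 1.67

Balance: αS·A = εσ·2A·T⁴ ⇒ α/ε = 2σT⁴/S.
α/ε = 2·5.67×10⁻⁸·(371)⁴/1290 = 2·5.67×10⁻⁸·1.895×10¹⁰/1290.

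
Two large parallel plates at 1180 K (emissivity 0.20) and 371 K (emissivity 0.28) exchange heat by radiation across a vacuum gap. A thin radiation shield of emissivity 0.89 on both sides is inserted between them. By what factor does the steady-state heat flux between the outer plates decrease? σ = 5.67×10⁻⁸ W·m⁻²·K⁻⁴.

Without shield: q₀ = σΔ(T⁴)/(1/ε₁+1/ε₂−1) with denominator 7.571.
With shield the two gaps are in series; the resistances add: (1/ε₁+1/ε_s−1)+(1/ε_s+1/ε₂−1) = 5.124+3.695 = 8.819.
Heat-flux ratio q₀/q = 8.819/7.571.

factor ≈ 1.16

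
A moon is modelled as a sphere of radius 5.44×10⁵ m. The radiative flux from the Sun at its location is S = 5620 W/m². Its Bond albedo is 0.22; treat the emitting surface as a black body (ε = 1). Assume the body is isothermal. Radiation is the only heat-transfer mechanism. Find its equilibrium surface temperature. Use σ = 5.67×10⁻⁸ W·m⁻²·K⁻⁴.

T ≈ 373 K

At equilibrium, absorbed power = emitted power.
Absorbing cross-section = πr² = 9.297×10¹¹ m²; emitting surface = 4πr² = 3.719×10¹² m² (ratio 4).
(1−a)S·A_cross = εσ·A_surf·T⁴  ⇒  T⁴ = (1−a)S/(4σ).
T⁴ = 0.780·5620/(4·5.67×10⁻⁸) = 1.933×10¹⁰ K⁴.
T = (1.933×10¹⁰)^(1/4).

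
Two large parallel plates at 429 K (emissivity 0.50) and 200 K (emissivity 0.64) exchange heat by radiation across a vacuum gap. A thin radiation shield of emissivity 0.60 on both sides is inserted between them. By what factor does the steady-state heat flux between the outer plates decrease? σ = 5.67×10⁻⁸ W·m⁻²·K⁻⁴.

factor ≈ 1.91

Without shield: q₀ = σΔ(T⁴)/(1/ε₁+1/ε₂−1) with denominator 2.562.
With shield the two gaps are in series; the resistances add: (1/ε₁+1/ε_s−1)+(1/ε_s+1/ε₂−1) = 2.667+2.229 = 4.896.
Heat-flux ratio q₀/q = 4.896/2.562.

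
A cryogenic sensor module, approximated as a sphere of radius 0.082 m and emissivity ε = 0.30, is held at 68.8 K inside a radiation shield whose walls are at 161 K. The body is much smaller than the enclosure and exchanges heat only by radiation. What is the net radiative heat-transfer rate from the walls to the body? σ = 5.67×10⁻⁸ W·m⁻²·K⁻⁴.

For a small grey body in a large enclosure: P_net = εσA(T_body⁴ − T_wall⁴).
A = 4πr² = 0.08450 m²; T_body⁴ − T_wall⁴ = 2.241×10⁷ − 6.719×10⁸ = -6.495×10⁸ K⁴.
|P_net| = 0.30·5.67×10⁻⁸·0.08450·6.495×10⁸.

P_net ≈ 0.934 W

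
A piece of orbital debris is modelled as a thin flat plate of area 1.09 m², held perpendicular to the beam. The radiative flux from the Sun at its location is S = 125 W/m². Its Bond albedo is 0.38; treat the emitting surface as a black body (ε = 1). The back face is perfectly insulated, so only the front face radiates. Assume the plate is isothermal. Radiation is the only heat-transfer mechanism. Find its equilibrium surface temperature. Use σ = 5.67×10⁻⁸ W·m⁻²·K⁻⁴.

At equilibrium, absorbed power = emitted power.
Absorbing cross-section = A = 1.090 m²; emitting surface = A = 1.090 m² (ratio 1).
(1−a)S·A_cross = εσ·A_surf·T⁴  ⇒  T⁴ = (1−a)S/(1σ).
T⁴ = 0.620·125/(1·5.67×10⁻⁸) = 1.367×10⁹ K⁴.
T = (1.367×10⁹)^(1/4).

T ≈ 192 K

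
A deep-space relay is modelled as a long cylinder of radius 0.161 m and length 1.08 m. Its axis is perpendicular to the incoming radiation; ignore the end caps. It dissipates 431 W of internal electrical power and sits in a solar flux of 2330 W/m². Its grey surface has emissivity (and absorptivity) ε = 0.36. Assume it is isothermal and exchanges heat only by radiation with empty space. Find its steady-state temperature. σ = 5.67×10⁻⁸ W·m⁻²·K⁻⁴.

T ≈ 424 K

At steady state, absorbed solar power + internal power = radiated power.
Absorbed: α·S·A_cross = 0.36·2330·0.3478 = 291.7 W (cross-section 2rL).
Total input = 291.7 + 431 = 722.7 W.
Radiated: εσ·A_surf·T⁴ with A_surf = 2πrL = 1.093 m².
T⁴ = 722.7/(0.36·5.67×10⁻⁸·1.093) = 3.241×10¹⁰ K⁴.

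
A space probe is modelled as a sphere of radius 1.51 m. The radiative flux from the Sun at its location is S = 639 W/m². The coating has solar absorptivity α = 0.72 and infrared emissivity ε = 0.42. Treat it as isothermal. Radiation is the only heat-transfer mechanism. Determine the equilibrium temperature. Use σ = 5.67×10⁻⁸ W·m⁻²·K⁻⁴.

T ≈ 264 K

At equilibrium, absorbed power = emitted power.
Absorbing cross-section = πr² = 7.163 m²; emitting surface = 4πr² = 28.65 m² (ratio 4).
αS·A_cross = εσ·A_surf·T⁴  ⇒  T⁴ = αS/(ε·4σ).
T⁴ = 0.720·639/(0.42·4·5.67×10⁻⁸) = 4.830×10⁹ K⁴.
T = (4.830×10⁹)^(1/4).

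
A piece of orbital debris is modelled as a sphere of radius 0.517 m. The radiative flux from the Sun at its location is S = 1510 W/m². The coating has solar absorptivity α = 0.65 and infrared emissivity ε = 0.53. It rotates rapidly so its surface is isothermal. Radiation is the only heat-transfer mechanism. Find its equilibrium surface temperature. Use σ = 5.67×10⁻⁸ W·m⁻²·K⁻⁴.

T ≈ 301 K

At equilibrium, absorbed power = emitted power.
Absorbing cross-section = πr² = 0.8397 m²; emitting surface = 4πr² = 3.359 m² (ratio 4).
αS·A_cross = εσ·A_surf·T⁴  ⇒  T⁴ = αS/(ε·4σ).
T⁴ = 0.650·1510/(0.53·4·5.67×10⁻⁸) = 8.165×10⁹ K⁴.
T = (8.165×10⁹)^(1/4).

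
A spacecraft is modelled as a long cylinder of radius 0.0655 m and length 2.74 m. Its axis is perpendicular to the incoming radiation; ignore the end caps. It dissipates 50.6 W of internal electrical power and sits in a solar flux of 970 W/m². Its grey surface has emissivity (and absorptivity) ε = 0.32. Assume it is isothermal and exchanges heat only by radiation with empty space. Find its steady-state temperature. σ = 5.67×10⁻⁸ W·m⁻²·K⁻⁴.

T ≈ 298 K

At steady state, absorbed solar power + internal power = radiated power.
Absorbed: α·S·A_cross = 0.32·970·0.3589 = 111.4 W (cross-section 2rL).
Total input = 111.4 + 50.6 = 162.0 W.
Radiated: εσ·A_surf·T⁴ with A_surf = 2πrL = 1.128 m².
T⁴ = 162.0/(0.32·5.67×10⁻⁸·1.128) = 7.919×10⁹ K⁴.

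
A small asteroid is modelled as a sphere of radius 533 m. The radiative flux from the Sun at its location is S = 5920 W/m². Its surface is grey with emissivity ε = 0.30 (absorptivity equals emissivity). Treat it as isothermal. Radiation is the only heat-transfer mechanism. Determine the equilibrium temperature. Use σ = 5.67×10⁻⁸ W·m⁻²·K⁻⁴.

At equilibrium, absorbed power = emitted power.
Absorbing cross-section = πr² = 8.925×10⁵ m²; emitting surface = 4πr² = 3.570×10⁶ m² (ratio 4).
εS·A_cross = εσ·A_surf·T⁴  ⇒  T⁴ = S/(4σ)   (ε cancels).
T⁴ = 5920/(4·5.67×10⁻⁸) = 2.610×10¹⁰ K⁴.
T = (2.610×10¹⁰)^(1/4).

T ≈ 402 K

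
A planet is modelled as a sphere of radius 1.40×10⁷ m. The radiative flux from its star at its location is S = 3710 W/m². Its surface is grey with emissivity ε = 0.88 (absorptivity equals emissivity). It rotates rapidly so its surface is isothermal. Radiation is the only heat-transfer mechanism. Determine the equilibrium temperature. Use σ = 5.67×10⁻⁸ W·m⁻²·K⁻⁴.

T ≈ 358 K

At equilibrium, absorbed power = emitted power.
Absorbing cross-section = πr² = 6.158×10¹⁴ m²; emitting surface = 4πr² = 2.463×10¹⁵ m² (ratio 4).
εS·A_cross = εσ·A_surf·T⁴  ⇒  T⁴ = S/(4σ)   (ε cancels).
T⁴ = 3710/(4·5.67×10⁻⁸) = 1.636×10¹⁰ K⁴.
T = (1.636×10¹⁰)^(1/4).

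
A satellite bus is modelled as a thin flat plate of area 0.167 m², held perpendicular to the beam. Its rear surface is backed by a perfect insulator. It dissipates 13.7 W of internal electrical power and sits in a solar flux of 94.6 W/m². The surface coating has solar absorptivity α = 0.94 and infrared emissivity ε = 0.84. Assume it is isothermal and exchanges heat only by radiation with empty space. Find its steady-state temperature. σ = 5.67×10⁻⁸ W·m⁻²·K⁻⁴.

T ≈ 245 K

At steady state, absorbed solar power + internal power = radiated power.
Absorbed: α·S·A_cross = 0.94·94.6·0.1670 = 14.85 W (cross-section A).
Total input = 14.85 + 13.7 = 28.55 W.
Radiated: εσ·A_surf·T⁴ with A_surf = A = 0.1670 m².
T⁴ = 28.55/(0.84·5.67×10⁻⁸·0.1670) = 3.589×10⁹ K⁴.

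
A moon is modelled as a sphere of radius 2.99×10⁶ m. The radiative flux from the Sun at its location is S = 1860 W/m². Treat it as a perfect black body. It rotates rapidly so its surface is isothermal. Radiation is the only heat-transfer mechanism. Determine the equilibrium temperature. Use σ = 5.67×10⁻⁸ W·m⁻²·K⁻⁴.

At equilibrium, absorbed power = emitted power.
Absorbing cross-section = πr² = 2.809×10¹³ m²; emitting surface = 4πr² = 1.123×10¹⁴ m² (ratio 4).
S·A_cross = εσ·A_surf·T⁴  ⇒  T⁴ = S/(4σ).
T⁴ = 1.00·1860/(4·5.67×10⁻⁸) = 8.201×10⁹ K⁴.
T = (8.201×10⁹)^(1/4).

T ≈ 301 K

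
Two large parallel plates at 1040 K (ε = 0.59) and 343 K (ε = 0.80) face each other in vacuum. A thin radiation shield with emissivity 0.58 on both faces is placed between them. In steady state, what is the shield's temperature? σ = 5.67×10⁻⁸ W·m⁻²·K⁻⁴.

T_s ≈ 855 K

In steady state the net flux on the hot side equals that on the cold side.
σ(T₁⁴−T_s⁴)/D₁ = σ(T_s⁴−T₂⁴)/D₂, with D₁ = 1/ε₁+1/ε_s−1 = 2.419, D₂ = 1/ε_s+1/ε₂−1 = 1.974.
Solve for T_s⁴: T_s⁴ = (D₂·T₁⁴ + D₁·T₂⁴)/(D₁+D₂) = 5.333×10¹¹ K⁴.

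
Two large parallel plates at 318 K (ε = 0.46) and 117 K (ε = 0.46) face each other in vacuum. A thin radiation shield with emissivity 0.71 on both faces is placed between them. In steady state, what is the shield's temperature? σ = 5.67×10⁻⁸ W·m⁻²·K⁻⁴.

In steady state the net flux on the hot side equals that on the cold side.
σ(T₁⁴−T_s⁴)/D₁ = σ(T_s⁴−T₂⁴)/D₂, with D₁ = 1/ε₁+1/ε_s−1 = 2.582, D₂ = 1/ε_s+1/ε₂−1 = 2.582.
Solve for T_s⁴: T_s⁴ = (D₂·T₁⁴ + D₁·T₂⁴)/(D₁+D₂) = 5.207×10⁹ K⁴.

T_s ≈ 269 K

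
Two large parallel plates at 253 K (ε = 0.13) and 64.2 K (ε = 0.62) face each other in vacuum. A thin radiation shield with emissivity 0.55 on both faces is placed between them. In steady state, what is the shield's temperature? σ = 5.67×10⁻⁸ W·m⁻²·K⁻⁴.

T_s ≈ 174 K

In steady state the net flux on the hot side equals that on the cold side.
σ(T₁⁴−T_s⁴)/D₁ = σ(T_s⁴−T₂⁴)/D₂, with D₁ = 1/ε₁+1/ε_s−1 = 8.510, D₂ = 1/ε_s+1/ε₂−1 = 2.431.
Solve for T_s⁴: T_s⁴ = (D₂·T₁⁴ + D₁·T₂⁴)/(D₁+D₂) = 9.236×10⁸ K⁴.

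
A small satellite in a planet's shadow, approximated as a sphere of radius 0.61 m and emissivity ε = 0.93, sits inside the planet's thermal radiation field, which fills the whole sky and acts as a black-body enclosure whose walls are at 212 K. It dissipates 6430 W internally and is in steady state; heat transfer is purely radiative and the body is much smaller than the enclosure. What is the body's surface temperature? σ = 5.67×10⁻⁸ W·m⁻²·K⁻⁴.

For a small grey body in a large enclosure, net radiated power = εσA(T⁴ − T_w⁴).
Steady state: P = εσA(T⁴ − T_w⁴) with A = 4πr² = 4.676 m².
T⁴ = P/(εσA) + T_w⁴ = 6430/(0.93·5.67×10⁻⁸·4.676) + (212)⁴
    = 2.608×10¹⁰ + 2.020×10⁹ = 2.810×10¹⁰ K⁴.

T ≈ 409 K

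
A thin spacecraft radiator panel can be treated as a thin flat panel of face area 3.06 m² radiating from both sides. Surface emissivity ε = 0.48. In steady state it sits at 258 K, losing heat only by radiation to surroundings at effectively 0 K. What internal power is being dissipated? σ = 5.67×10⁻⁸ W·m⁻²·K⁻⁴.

Steady state: P = εσA T⁴.
A = 2·3.06 = 6.120 m²; T⁴ = (258)⁴ = 4.431×10⁹ K⁴.
P = 0.48 × 5.67×10⁻⁸ × 6.120 × 4.431×10⁹.

P ≈ 738 W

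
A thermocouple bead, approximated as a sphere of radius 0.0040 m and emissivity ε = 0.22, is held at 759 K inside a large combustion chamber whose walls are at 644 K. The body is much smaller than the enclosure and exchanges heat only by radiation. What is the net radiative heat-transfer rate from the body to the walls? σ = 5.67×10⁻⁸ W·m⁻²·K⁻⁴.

For a small grey body in a large enclosure: P_net = εσA(T_body⁴ − T_wall⁴).
A = 4πr² = 2.011×10⁻⁴ m²; T_body⁴ − T_wall⁴ = 3.319×10¹¹ − 1.720×10¹¹ = 1.599×10¹¹ K⁴.
|P_net| = 0.22·5.67×10⁻⁸·2.011×10⁻⁴·1.599×10¹¹.

P_net ≈ 0.401 W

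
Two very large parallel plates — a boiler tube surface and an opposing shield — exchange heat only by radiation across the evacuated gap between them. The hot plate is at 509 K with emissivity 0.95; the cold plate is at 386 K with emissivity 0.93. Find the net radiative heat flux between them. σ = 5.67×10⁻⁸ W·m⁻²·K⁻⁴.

q ≈ 2260 W/m²

For two infinite grey parallel plates, q = σ(T₁⁴ − T₂⁴)/(1/ε₁ + 1/ε₂ − 1).
T₁⁴ − T₂⁴ = 6.712×10¹⁰ − 2.220×10¹⁰ = 4.492×10¹⁰ K⁴.
1/ε₁ + 1/ε₂ − 1 = 1.053 + 1.075 − 1 = 1.128.
q = 5.67×10⁻⁸ × 4.492×10¹⁰ / 1.128.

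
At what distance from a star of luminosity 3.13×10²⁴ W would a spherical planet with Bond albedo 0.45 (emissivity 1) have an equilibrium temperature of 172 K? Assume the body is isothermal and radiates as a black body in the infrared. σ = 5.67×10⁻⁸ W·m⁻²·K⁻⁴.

d ≈ 2.63×10¹⁰ m

For an isothermal black-emitting sphere, (1−a)S·πr² = σ·4πr²·T⁴ ⇒ S = 4σT⁴/(1−a).
S = 4·5.67×10⁻⁸·(172)⁴/0.550 = 360.9 W/m².
Flux falls as S = L/(4πd²), so d = √(L/(4πS)) = √(3.13×10²⁴/(4π·360.9)).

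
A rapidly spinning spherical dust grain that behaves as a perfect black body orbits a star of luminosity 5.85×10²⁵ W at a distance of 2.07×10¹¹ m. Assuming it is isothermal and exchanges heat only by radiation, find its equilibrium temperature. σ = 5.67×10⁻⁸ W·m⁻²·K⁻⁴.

T ≈ 148 K

First find the stellar flux at distance d: S = L/(4πd²) = 5.85×10²⁵/(4π·(2.07×10¹¹)²) = 108.6 W/m².
For an isothermal sphere, absorbed (1−a)S·πr² = emitted σ·4πr²·T⁴, so T⁴ = (1−a)S/(4σ).
T⁴ = 1.00·108.6/(4·5.67×10⁻⁸) = 4.790×10⁸ K⁴.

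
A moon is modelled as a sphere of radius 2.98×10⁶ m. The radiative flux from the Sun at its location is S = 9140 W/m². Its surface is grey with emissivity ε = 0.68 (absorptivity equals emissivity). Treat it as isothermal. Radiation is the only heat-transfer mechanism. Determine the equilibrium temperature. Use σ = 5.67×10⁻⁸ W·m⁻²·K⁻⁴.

T ≈ 448 K

At equilibrium, absorbed power = emitted power.
Absorbing cross-section = πr² = 2.790×10¹³ m²; emitting surface = 4πr² = 1.116×10¹⁴ m² (ratio 4).
εS·A_cross = εσ·A_surf·T⁴  ⇒  T⁴ = S/(4σ)   (ε cancels).
T⁴ = 9140/(4·5.67×10⁻⁸) = 4.030×10¹⁰ K⁴.
T = (4.030×10¹⁰)^(1/4).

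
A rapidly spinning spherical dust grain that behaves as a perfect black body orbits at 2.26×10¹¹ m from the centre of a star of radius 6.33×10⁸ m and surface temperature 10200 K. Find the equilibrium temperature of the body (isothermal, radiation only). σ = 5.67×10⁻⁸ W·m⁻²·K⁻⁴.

T ≈ 382 K

The star's surface emits σT_*⁴; at distance d the flux is S = σT_*⁴(R_*/d)².
S = 5.67×10⁻⁸·(10200)⁴·(6.33×10⁸/2.26×10¹¹)² = 4815 W/m².
For an isothermal sphere T⁴ = (1−a)S/(4σ) = 2.123×10¹⁰ K⁴.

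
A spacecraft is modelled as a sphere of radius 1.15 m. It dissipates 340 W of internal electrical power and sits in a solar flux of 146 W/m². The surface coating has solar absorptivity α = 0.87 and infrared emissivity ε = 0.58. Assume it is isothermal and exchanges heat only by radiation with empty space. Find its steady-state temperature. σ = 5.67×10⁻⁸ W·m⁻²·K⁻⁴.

T ≈ 200 K

At steady state, absorbed solar power + internal power = radiated power.
Absorbed: α·S·A_cross = 0.87·146·4.155 = 527.7 W (cross-section πr²).
Total input = 527.7 + 340 = 867.7 W.
Radiated: εσ·A_surf·T⁴ with A_surf = 4πr² = 16.62 m².
T⁴ = 867.7/(0.58·5.67×10⁻⁸·16.62) = 1.588×10⁹ K⁴.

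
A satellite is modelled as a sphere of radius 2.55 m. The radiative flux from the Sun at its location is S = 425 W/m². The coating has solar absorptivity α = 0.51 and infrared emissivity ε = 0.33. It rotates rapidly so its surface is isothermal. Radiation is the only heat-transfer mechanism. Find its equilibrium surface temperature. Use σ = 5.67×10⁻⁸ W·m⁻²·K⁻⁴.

T ≈ 232 K

At equilibrium, absorbed power = emitted power.
Absorbing cross-section = πr² = 20.43 m²; emitting surface = 4πr² = 81.71 m² (ratio 4).
αS·A_cross = εσ·A_surf·T⁴  ⇒  T⁴ = αS/(ε·4σ).
T⁴ = 0.510·425/(0.33·4·5.67×10⁻⁸) = 2.896×10⁹ K⁴.
T = (2.896×10⁹)^(1/4).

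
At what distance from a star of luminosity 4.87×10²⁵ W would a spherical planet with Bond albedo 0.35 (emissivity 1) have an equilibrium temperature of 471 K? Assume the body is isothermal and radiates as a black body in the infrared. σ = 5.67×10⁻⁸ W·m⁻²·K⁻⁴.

For an isothermal black-emitting sphere, (1−a)S·πr² = σ·4πr²·T⁴ ⇒ S = 4σT⁴/(1−a).
S = 4·5.67×10⁻⁸·(471)⁴/0.650 = 17170 W/m².
Flux falls as S = L/(4πd²), so d = √(L/(4πS)) = √(4.87×10²⁵/(4π·17170)).

d ≈ 1.50×10¹⁰ m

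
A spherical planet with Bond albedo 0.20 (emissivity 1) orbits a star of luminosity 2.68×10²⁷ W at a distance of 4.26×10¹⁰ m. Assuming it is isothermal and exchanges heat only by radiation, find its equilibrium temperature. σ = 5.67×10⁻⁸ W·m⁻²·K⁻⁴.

First find the stellar flux at distance d: S = L/(4πd²) = 2.68×10²⁷/(4π·(4.26×10¹⁰)²) = 1.175×10⁵ W/m².
For an isothermal sphere, absorbed (1−a)S·πr² = emitted σ·4πr²·T⁴, so T⁴ = (1−a)S/(4σ).
T⁴ = 0.800·1.175×10⁵/(4·5.67×10⁻⁸) = 4.145×10¹¹ K⁴.

T ≈ 802 K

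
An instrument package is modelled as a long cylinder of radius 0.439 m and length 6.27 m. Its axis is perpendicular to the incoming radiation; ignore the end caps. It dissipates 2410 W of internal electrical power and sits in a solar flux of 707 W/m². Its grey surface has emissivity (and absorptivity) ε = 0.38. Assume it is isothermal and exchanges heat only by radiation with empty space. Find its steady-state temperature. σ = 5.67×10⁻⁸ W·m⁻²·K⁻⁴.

T ≈ 320 K

At steady state, absorbed solar power + internal power = radiated power.
Absorbed: α·S·A_cross = 0.38·707·5.505 = 1479 W (cross-section 2rL).
Total input = 1479 + 2410 = 3889 W.
Radiated: εσ·A_surf·T⁴ with A_surf = 2πrL = 17.29 m².
T⁴ = 3889/(0.38·5.67×10⁻⁸·17.29) = 1.044×10¹⁰ K⁴.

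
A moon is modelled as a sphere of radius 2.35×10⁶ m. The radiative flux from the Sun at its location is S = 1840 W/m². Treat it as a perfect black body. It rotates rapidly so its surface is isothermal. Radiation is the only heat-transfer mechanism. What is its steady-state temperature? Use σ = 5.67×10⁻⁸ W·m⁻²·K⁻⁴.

T ≈ 300 K

At equilibrium, absorbed power = emitted power.
Absorbing cross-section = πr² = 1.735×10¹³ m²; emitting surface = 4πr² = 6.940×10¹³ m² (ratio 4).
S·A_cross = εσ·A_surf·T⁴  ⇒  T⁴ = S/(4σ).
T⁴ = 1.00·1840/(4·5.67×10⁻⁸) = 8.113×10⁹ K⁴.
T = (8.113×10⁹)^(1/4).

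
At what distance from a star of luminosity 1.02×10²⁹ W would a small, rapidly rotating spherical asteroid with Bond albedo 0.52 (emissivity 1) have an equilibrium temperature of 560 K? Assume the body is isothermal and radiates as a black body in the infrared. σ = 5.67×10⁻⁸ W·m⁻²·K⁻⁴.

d ≈ 4.18×10¹¹ m

For an isothermal black-emitting sphere, (1−a)S·πr² = σ·4πr²·T⁴ ⇒ S = 4σT⁴/(1−a).
S = 4·5.67×10⁻⁸·(560)⁴/0.480 = 46470 W/m².
Flux falls as S = L/(4πd²), so d = √(L/(4πS)) = √(1.02×10²⁹/(4π·46470)).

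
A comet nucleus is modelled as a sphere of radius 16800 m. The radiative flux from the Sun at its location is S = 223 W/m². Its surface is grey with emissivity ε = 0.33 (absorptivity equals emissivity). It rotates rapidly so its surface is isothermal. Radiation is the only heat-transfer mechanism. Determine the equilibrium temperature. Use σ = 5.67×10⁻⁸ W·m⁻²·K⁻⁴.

T ≈ 177 K

At equilibrium, absorbed power = emitted power.
Absorbing cross-section = πr² = 8.867×10⁸ m²; emitting surface = 4πr² = 3.547×10⁹ m² (ratio 4).
εS·A_cross = εσ·A_surf·T⁴  ⇒  T⁴ = S/(4σ)   (ε cancels).
T⁴ = 223/(4·5.67×10⁻⁸) = 9.832×10⁸ K⁴.
T = (9.832×10⁸)^(1/4).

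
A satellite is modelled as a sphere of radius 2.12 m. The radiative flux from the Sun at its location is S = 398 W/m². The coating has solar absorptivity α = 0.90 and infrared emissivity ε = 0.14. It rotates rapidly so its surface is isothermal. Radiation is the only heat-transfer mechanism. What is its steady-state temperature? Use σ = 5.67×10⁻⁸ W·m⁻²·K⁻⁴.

At equilibrium, absorbed power = emitted power.
Absorbing cross-section = πr² = 14.12 m²; emitting surface = 4πr² = 56.48 m² (ratio 4).
αS·A_cross = εσ·A_surf·T⁴  ⇒  T⁴ = αS/(ε·4σ).
T⁴ = 0.900·398/(0.14·4·5.67×10⁻⁸) = 1.128×10¹⁰ K⁴.
T = (1.128×10¹⁰)^(1/4).

T ≈ 326 K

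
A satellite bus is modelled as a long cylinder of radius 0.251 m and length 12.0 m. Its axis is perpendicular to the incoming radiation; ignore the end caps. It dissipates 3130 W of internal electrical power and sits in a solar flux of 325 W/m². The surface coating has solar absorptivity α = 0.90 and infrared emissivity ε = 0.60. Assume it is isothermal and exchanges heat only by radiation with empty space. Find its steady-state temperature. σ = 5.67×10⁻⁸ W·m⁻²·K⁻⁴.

At steady state, absorbed solar power + internal power = radiated power.
Absorbed: α·S·A_cross = 0.90·325·6.024 = 1762 W (cross-section 2rL).
Total input = 1762 + 3130 = 4892 W.
Radiated: εσ·A_surf·T⁴ with A_surf = 2πrL = 18.92 m².
T⁴ = 4892/(0.60·5.67×10⁻⁸·18.92) = 7.598×10⁹ K⁴.

T ≈ 295 K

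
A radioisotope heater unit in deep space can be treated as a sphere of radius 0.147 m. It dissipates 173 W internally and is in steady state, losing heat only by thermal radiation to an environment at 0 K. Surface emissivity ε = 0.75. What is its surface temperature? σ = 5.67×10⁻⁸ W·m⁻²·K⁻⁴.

Steady state: internal power = radiated power, P = εσA T⁴.
Radiating area A = 4πr² = 0.2715 m².
T⁴ = P/(εσA) = 173/(0.75·5.67×10⁻⁸·0.2715) = 1.498×10¹⁰ K⁴.
T = (1.498×10¹⁰)^(1/4).

T ≈ 350 K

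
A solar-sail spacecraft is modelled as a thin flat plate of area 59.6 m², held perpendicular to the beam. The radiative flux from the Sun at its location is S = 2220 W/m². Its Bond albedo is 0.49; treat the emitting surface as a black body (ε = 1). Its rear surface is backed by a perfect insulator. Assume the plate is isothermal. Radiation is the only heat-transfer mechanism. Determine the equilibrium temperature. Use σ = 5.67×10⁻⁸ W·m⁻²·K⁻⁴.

T ≈ 376 K

At equilibrium, absorbed power = emitted power.
Absorbing cross-section = A = 59.60 m²; emitting surface = A = 59.60 m² (ratio 1).
(1−a)S·A_cross = εσ·A_surf·T⁴  ⇒  T⁴ = (1−a)S/(1σ).
T⁴ = 0.510·2220/(1·5.67×10⁻⁸) = 1.997×10¹⁰ K⁴.
T = (1.997×10¹⁰)^(1/4).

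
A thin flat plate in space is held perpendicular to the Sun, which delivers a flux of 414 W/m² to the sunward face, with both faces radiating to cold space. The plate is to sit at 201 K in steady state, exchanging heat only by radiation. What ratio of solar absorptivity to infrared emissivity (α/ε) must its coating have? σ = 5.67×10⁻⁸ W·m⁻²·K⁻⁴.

Balance: αS·A = εσ·2A·T⁴ ⇒ α/ε = 2σT⁴/S.
α/ε = 2·5.67×10⁻⁸·(201)⁴/414 = 2·5.67×10⁻⁸·1.632×10⁹/414.

α/ε ≈ 0.447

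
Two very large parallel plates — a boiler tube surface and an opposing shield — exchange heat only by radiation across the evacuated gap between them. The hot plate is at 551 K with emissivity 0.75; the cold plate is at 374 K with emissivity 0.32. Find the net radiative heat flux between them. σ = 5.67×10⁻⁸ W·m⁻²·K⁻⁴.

q ≈ 1190 W/m²

For two infinite grey parallel plates, q = σ(T₁⁴ − T₂⁴)/(1/ε₁ + 1/ε₂ − 1).
T₁⁴ − T₂⁴ = 9.217×10¹⁰ − 1.957×10¹⁰ = 7.261×10¹⁰ K⁴.
1/ε₁ + 1/ε₂ − 1 = 1.333 + 3.125 − 1 = 3.458.
q = 5.67×10⁻⁸ × 7.261×10¹⁰ / 3.458.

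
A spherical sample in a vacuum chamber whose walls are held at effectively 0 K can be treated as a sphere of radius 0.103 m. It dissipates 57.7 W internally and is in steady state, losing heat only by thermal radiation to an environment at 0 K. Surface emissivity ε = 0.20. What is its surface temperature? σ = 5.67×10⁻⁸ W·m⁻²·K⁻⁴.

T ≈ 442 K

Steady state: internal power = radiated power, P = εσA T⁴.
Radiating area A = 4πr² = 0.1333 m².
T⁴ = P/(εσA) = 57.7/(0.20·5.67×10⁻⁸·0.1333) = 3.817×10¹⁰ K⁴.
T = (3.817×10¹⁰)^(1/4).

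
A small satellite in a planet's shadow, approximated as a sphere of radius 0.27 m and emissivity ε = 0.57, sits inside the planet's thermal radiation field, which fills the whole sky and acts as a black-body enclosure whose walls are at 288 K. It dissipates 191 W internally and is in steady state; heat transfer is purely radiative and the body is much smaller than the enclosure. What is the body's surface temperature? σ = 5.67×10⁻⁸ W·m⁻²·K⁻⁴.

T ≈ 340 K

For a small grey body in a large enclosure, net radiated power = εσA(T⁴ − T_w⁴).
Steady state: P = εσA(T⁴ − T_w⁴) with A = 4πr² = 0.9161 m².
T⁴ = P/(εσA) + T_w⁴ = 191/(0.57·5.67×10⁻⁸·0.9161) + (288)⁴
    = 6.451×10⁹ + 6.880×10⁹ = 1.333×10¹⁰ K⁴.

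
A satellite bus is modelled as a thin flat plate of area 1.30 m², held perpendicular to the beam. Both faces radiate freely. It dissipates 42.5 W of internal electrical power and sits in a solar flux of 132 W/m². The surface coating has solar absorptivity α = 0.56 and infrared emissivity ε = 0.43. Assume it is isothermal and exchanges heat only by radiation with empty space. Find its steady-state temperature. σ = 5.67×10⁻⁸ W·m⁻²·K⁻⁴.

T ≈ 216 K

At steady state, absorbed solar power + internal power = radiated power.
Absorbed: α·S·A_cross = 0.56·132·1.300 = 96.10 W (cross-section A).
Total input = 96.10 + 42.5 = 138.6 W.
Radiated: εσ·A_surf·T⁴ with A_surf = 2A = 2.600 m².
T⁴ = 138.6/(0.43·5.67×10⁻⁸·2.600) = 2.186×10⁹ K⁴.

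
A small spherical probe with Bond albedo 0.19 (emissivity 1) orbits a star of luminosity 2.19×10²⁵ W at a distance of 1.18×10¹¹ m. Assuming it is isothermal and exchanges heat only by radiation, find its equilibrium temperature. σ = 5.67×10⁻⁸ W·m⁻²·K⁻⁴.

T ≈ 145 K

First find the stellar flux at distance d: S = L/(4πd²) = 2.19×10²⁵/(4π·(1.18×10¹¹)²) = 125.2 W/m².
For an isothermal sphere, absorbed (1−a)S·πr² = emitted σ·4πr²·T⁴, so T⁴ = (1−a)S/(4σ).
T⁴ = 0.810·125.2/(4·5.67×10⁻⁸) = 4.470×10⁸ K⁴.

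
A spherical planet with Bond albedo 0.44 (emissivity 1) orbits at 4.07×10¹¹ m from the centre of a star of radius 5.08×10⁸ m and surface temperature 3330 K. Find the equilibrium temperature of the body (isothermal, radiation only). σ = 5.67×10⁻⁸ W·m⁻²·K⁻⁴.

T ≈ 72.0 K

The star's surface emits σT_*⁴; at distance d the flux is S = σT_*⁴(R_*/d)².
S = 5.67×10⁻⁸·(3330)⁴·(5.08×10⁸/4.07×10¹¹)² = 10.86 W/m².
For an isothermal sphere T⁴ = (1−a)S/(4σ) = 2.682×10⁷ K⁴.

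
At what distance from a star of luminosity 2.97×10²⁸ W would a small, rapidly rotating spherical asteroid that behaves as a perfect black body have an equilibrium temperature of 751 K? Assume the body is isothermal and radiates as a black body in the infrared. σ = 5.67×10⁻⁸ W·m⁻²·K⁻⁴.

For an isothermal black-emitting sphere, (1−a)S·πr² = σ·4πr²·T⁴ ⇒ S = 4σT⁴/(1−a).
S = 4·5.67×10⁻⁸·(751)⁴/1.00 = 72140 W/m².
Flux falls as S = L/(4πd²), so d = √(L/(4πS)) = √(2.97×10²⁸/(4π·72140)).

d ≈ 1.81×10¹¹ m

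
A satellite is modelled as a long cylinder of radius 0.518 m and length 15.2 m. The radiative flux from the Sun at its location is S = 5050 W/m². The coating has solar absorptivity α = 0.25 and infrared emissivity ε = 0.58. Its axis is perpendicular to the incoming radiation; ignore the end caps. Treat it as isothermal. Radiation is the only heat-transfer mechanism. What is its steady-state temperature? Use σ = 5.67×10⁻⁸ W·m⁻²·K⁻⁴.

At equilibrium, absorbed power = emitted power.
Absorbing cross-section = 2rL = 15.75 m²; emitting surface = 2πrL = 49.47 m² (ratio π).
αS·A_cross = εσ·A_surf·T⁴  ⇒  T⁴ = αS/(ε·πσ).
T⁴ = 0.250·5050/(0.58·π·5.67×10⁻⁸) = 1.222×10¹⁰ K⁴.
T = (1.222×10¹⁰)^(1/4).

T ≈ 332 K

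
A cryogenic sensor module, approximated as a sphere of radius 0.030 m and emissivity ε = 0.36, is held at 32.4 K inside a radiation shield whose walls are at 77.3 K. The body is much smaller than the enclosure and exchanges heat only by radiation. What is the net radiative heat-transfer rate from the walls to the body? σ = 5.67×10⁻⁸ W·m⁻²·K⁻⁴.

P_net ≈ 0.00799 W

For a small grey body in a large enclosure: P_net = εσA(T_body⁴ − T_wall⁴).
A = 4πr² = 0.01131 m²; T_body⁴ − T_wall⁴ = 1.102×10⁶ − 3.570×10⁷ = -3.460×10⁷ K⁴.
|P_net| = 0.36·5.67×10⁻⁸·0.01131·3.460×10⁷.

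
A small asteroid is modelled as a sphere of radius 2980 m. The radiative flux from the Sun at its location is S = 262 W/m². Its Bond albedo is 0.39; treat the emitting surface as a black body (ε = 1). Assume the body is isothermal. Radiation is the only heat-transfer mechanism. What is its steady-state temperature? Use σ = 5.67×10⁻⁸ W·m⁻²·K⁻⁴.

T ≈ 163 K

At equilibrium, absorbed power = emitted power.
Absorbing cross-section = πr² = 2.790×10⁷ m²; emitting surface = 4πr² = 1.116×10⁸ m² (ratio 4).
(1−a)S·A_cross = εσ·A_surf·T⁴  ⇒  T⁴ = (1−a)S/(4σ).
T⁴ = 0.610·262/(4·5.67×10⁻⁸) = 7.047×10⁸ K⁴.
T = (7.047×10⁸)^(1/4).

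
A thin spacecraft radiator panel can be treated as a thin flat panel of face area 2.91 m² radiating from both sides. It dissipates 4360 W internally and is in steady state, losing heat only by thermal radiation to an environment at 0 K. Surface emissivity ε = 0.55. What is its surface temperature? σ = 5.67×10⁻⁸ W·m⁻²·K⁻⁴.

Steady state: internal power = radiated power, P = εσA T⁴.
Radiating area A = 2·2.91 = 5.820 m².
T⁴ = P/(εσA) = 4360/(0.55·5.67×10⁻⁸·5.820) = 2.402×10¹⁰ K⁴.
T = (2.402×10¹⁰)^(1/4).

T ≈ 394 K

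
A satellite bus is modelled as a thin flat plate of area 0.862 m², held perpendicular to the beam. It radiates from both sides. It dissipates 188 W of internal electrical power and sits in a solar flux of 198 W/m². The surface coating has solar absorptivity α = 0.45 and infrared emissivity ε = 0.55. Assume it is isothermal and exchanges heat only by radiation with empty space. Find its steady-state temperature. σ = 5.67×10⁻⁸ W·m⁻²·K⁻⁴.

At steady state, absorbed solar power + internal power = radiated power.
Absorbed: α·S·A_cross = 0.45·198·0.8620 = 76.80 W (cross-section A).
Total input = 76.80 + 188 = 264.8 W.
Radiated: εσ·A_surf·T⁴ with A_surf = 2A = 1.724 m².
T⁴ = 264.8/(0.55·5.67×10⁻⁸·1.724) = 4.925×10⁹ K⁴.

T ≈ 265 K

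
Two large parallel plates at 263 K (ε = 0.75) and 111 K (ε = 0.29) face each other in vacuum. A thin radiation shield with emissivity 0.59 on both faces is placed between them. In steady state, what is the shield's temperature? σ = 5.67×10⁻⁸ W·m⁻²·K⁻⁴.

T_s ≈ 239 K

In steady state the net flux on the hot side equals that on the cold side.
σ(T₁⁴−T_s⁴)/D₁ = σ(T_s⁴−T₂⁴)/D₂, with D₁ = 1/ε₁+1/ε_s−1 = 2.028, D₂ = 1/ε_s+1/ε₂−1 = 4.143.
Solve for T_s⁴: T_s⁴ = (D₂·T₁⁴ + D₁·T₂⁴)/(D₁+D₂) = 3.262×10⁹ K⁴.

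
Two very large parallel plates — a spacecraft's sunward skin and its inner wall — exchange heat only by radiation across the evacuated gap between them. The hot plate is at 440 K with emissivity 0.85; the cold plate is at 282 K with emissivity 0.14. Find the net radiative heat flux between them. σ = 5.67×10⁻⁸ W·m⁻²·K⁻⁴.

q ≈ 241 W/m²

For two infinite grey parallel plates, q = σ(T₁⁴ − T₂⁴)/(1/ε₁ + 1/ε₂ − 1).
T₁⁴ − T₂⁴ = 3.748×10¹⁰ − 6.324×10⁹ = 3.116×10¹⁰ K⁴.
1/ε₁ + 1/ε₂ − 1 = 1.176 + 7.143 − 1 = 7.319.
q = 5.67×10⁻⁸ × 3.116×10¹⁰ / 7.319.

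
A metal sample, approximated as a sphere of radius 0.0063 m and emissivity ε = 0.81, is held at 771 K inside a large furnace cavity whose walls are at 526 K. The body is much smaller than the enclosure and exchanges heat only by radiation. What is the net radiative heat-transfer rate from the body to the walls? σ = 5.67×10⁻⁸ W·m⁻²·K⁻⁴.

For a small grey body in a large enclosure: P_net = εσA(T_body⁴ − T_wall⁴).
A = 4πr² = 4.988×10⁻⁴ m²; T_body⁴ − T_wall⁴ = 3.534×10¹¹ − 7.655×10¹⁰ = 2.768×10¹¹ K⁴.
|P_net| = 0.81·5.67×10⁻⁸·4.988×10⁻⁴·2.768×10¹¹.

P_net ≈ 6.34 W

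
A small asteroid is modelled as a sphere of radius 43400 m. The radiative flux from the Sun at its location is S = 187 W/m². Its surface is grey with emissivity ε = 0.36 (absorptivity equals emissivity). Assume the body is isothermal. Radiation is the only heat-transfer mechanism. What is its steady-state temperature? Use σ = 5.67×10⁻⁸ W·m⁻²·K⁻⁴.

T ≈ 169 K

At equilibrium, absorbed power = emitted power.
Absorbing cross-section = πr² = 5.917×10⁹ m²; emitting surface = 4πr² = 2.367×10¹⁰ m² (ratio 4).
εS·A_cross = εσ·A_surf·T⁴  ⇒  T⁴ = S/(4σ)   (ε cancels).
T⁴ = 187/(4·5.67×10⁻⁸) = 8.245×10⁸ K⁴.
T = (8.245×10⁸)^(1/4).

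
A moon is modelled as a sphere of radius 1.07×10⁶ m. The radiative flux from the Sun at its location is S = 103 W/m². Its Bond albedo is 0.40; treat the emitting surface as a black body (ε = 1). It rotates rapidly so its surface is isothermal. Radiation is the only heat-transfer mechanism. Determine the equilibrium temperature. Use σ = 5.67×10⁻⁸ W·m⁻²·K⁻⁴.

T ≈ 128 K

At equilibrium, absorbed power = emitted power.
Absorbing cross-section = πr² = 3.597×10¹² m²; emitting surface = 4πr² = 1.439×10¹³ m² (ratio 4).
(1−a)S·A_cross = εσ·A_surf·T⁴  ⇒  T⁴ = (1−a)S/(4σ).
T⁴ = 0.600·103/(4·5.67×10⁻⁸) = 2.725×10⁸ K⁴.
T = (2.725×10⁸)^(1/4).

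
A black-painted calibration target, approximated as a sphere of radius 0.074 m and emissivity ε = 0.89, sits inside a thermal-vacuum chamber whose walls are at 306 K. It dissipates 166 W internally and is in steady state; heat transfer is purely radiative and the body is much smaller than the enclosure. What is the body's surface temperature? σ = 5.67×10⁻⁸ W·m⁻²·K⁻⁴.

For a small grey body in a large enclosure, net radiated power = εσA(T⁴ − T_w⁴).
Steady state: P = εσA(T⁴ − T_w⁴) with A = 4πr² = 0.06881 m².
T⁴ = P/(εσA) + T_w⁴ = 166/(0.89·5.67×10⁻⁸·0.06881) + (306)⁴
    = 4.780×10¹⁰ + 8.768×10⁹ = 5.657×10¹⁰ K⁴.

T ≈ 488 K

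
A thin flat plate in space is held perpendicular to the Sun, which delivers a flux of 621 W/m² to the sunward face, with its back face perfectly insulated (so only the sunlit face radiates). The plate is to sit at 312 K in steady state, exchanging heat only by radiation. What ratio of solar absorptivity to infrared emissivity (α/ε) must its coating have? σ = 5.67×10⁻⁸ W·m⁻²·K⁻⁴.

α/ε ≈ 0.865

Balance: αS·A = εσ·1A·T⁴ ⇒ α/ε = σT⁴/S.
α/ε = 5.67×10⁻⁸·(312)⁴/621 = 5.67×10⁻⁸·9.476×10⁹/621.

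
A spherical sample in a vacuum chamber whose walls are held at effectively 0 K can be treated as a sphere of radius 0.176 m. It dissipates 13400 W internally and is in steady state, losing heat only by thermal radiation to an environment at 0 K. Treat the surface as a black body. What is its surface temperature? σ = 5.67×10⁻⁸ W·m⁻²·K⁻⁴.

Steady state: internal power = radiated power, P = εσA T⁴.
Radiating area A = 4πr² = 0.3893 m².
T⁴ = P/(εσA) = 13400/(1.0·5.67×10⁻⁸·0.3893) = 6.071×10¹¹ K⁴.
T = (6.071×10¹¹)^(1/4).

T ≈ 883 K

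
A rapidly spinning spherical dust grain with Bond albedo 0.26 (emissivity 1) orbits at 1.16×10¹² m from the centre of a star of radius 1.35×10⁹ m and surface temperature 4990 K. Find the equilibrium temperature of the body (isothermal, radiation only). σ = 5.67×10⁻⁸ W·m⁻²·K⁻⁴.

T ≈ 112 K

The star's surface emits σT_*⁴; at distance d the flux is S = σT_*⁴(R_*/d)².
S = 5.67×10⁻⁸·(4990)⁴·(1.35×10⁹/1.16×10¹²)² = 47.61 W/m².
For an isothermal sphere T⁴ = (1−a)S/(4σ) = 1.554×10⁸ K⁴.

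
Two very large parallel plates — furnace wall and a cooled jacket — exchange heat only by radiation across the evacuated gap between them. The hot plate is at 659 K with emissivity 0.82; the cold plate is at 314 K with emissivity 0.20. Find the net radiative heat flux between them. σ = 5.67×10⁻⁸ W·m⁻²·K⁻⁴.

q ≈ 1940 W/m²

For two infinite grey parallel plates, q = σ(T₁⁴ − T₂⁴)/(1/ε₁ + 1/ε₂ − 1).
T₁⁴ − T₂⁴ = 1.886×10¹¹ − 9.721×10⁹ = 1.789×10¹¹ K⁴.
1/ε₁ + 1/ε₂ − 1 = 1.220 + 5.000 − 1 = 5.220.
q = 5.67×10⁻⁸ × 1.789×10¹¹ / 5.220.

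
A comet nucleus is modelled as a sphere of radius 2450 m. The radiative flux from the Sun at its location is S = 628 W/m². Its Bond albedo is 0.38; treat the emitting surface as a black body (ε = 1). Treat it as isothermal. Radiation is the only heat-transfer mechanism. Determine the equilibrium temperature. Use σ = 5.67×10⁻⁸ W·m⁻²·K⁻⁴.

T ≈ 204 K

At equilibrium, absorbed power = emitted power.
Absorbing cross-section = πr² = 1.886×10⁷ m²; emitting surface = 4πr² = 7.543×10⁷ m² (ratio 4).
(1−a)S·A_cross = εσ·A_surf·T⁴  ⇒  T⁴ = (1−a)S/(4σ).
T⁴ = 0.620·628/(4·5.67×10⁻⁸) = 1.717×10⁹ K⁴.
T = (1.717×10⁹)^(1/4).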